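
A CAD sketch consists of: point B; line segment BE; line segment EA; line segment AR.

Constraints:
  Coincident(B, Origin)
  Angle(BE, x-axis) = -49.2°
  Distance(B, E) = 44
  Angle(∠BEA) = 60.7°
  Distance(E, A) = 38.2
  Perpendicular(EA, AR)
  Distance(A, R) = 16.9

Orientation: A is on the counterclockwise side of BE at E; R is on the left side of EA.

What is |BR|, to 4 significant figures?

27.18

B is at the origin; BE runs at -49.2° with length 44.0, so E = 44.0·(cos -49.2°, sin -49.2°) = (28.75, -33.31). ∠BEA = 60.7°, so EA runs at -49.2° + (180° − 60.7°) = 70.10° from the x-axis; with |EA| = 38.2, A = E + 38.2·(cos 70.10°, sin 70.10°) = (41.75, 2.611). EA is perpendicular to AR; with |AR| = 16.9 on the left of EA, R = A + 16.9·(-0.9403, 0.3404) = (25.86, 8.364). Then |BR| = |R − B| = 27.18.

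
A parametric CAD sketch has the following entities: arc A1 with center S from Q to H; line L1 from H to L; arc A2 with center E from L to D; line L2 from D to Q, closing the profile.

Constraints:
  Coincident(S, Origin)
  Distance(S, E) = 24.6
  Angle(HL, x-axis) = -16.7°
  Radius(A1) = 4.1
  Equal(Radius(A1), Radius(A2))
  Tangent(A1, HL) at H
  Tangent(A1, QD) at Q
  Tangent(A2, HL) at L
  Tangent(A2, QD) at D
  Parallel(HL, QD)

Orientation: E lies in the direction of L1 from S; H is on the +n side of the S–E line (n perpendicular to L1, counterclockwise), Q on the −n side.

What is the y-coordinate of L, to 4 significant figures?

-3.142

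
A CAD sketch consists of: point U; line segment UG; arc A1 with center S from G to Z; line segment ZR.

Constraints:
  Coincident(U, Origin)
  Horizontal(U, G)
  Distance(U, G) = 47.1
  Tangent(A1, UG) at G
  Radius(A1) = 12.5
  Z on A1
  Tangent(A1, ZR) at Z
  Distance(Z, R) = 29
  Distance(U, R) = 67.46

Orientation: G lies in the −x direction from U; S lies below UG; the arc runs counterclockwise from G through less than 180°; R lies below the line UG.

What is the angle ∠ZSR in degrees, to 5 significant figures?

66.682°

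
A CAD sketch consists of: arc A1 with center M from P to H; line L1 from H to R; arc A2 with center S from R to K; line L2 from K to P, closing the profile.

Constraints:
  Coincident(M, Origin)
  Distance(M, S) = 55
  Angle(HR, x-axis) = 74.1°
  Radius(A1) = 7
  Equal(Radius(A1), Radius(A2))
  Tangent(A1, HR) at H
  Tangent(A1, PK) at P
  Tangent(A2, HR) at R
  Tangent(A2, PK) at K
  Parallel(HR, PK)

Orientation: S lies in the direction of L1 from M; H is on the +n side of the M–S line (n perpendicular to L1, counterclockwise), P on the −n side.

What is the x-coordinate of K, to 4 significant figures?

21.80

The slot axis is L1's direction at 74.1°, so u = (cos 74.1°, sin 74.1°) = (0.2740, 0.9617) and n = (−sin 74.1°, cos 74.1°) = (-0.9617, 0.2740). M is at the origin and S lies 55.0 along u from M, so S = 55.0·u = (15.07, 52.90). Tangency of A1 to both parallel lines with radius 7.0 puts H and P at M ± 7.0·n: H = (-6.732, 1.918), P = (6.732, -1.918). Equal radii place R and K the same way about S: R = S + 7.0·n = (8.336, 54.81), K = S − 7.0·n = (21.80, 50.98). So K.x = 21.80.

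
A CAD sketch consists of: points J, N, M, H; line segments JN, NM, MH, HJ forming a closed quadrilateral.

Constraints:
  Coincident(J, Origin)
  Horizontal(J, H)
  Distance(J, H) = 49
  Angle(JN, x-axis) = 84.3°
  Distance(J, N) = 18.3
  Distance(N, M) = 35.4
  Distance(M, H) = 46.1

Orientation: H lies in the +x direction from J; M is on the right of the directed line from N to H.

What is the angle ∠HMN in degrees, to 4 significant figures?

75.44°

Checks: |NM| = 35.40 ✓; |MH| = 46.10 ✓.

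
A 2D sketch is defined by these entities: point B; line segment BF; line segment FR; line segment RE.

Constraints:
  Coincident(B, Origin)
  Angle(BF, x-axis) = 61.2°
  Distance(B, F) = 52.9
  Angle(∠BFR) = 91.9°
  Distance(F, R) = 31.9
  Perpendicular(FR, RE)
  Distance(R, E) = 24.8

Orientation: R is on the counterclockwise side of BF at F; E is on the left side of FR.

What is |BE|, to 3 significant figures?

43.8

∠BFR = 91.9°, so FR runs at 61.2° + (180° − 91.9°) = 149° from the x-axis; with |FR| = 31.9, R = F + 31.9·(cos 149°, sin 149°) = (-1.94, 62.6). FR is perpendicular to RE; with |RE| = 24.8 on the left of FR, E = R + 24.8·(-0.511, -0.860) = (-14.6, 41.3). Then |BE| = |E − B| = 43.8.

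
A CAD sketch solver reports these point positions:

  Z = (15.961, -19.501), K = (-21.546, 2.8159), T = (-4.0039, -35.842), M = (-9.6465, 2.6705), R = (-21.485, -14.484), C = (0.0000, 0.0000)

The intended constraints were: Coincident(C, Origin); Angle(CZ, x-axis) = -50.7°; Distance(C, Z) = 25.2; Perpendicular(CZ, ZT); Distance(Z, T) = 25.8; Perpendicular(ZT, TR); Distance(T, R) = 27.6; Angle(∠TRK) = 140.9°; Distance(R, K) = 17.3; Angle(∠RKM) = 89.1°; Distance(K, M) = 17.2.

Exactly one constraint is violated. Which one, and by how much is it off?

Distance(K, M) = 17.2 — off by 5.30.

C = (0.00, 0.00) ✓; CZ at -50.70° ✓; |CZ| = 25.20 ✓; ∠(CZ, ZT) = 90.00° ✓; |ZT| = 25.80 ✓; ∠(ZT, TR) = 90.00° ✓; |TR| = 27.60 ✓; ∠TRK = 140.9° ✓; |RK| = 17.30 ✓; ∠RKM = 89.10° ✓; |KM| = 11.90 ✗.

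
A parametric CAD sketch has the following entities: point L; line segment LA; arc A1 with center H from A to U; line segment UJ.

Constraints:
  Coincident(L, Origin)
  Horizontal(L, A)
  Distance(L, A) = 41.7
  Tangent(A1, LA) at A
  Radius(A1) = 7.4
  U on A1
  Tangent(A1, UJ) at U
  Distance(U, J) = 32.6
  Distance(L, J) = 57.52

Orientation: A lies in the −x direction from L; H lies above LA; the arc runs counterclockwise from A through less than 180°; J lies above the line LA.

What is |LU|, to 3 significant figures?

35.5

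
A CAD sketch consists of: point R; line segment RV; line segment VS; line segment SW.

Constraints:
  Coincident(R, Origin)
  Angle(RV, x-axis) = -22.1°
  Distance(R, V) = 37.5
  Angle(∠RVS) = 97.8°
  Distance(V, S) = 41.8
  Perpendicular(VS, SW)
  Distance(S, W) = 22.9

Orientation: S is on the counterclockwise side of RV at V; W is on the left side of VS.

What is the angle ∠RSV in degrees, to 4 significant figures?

38.39°

R is at the origin; RV runs at -22.1° with length 37.5, so V = 37.5·(cos -22.1°, sin -22.1°) = (34.74, -14.11). ∠RVS = 97.8°, so VS runs at -22.1° + (180° − 97.8°) = 60.10° from the x-axis; with |VS| = 41.8, S = V + 41.8·(cos 60.10°, sin 60.10°) = (55.58, 22.13). Then cos ∠RSV = SR·SV / (|SR||SV|), giving 38.39°.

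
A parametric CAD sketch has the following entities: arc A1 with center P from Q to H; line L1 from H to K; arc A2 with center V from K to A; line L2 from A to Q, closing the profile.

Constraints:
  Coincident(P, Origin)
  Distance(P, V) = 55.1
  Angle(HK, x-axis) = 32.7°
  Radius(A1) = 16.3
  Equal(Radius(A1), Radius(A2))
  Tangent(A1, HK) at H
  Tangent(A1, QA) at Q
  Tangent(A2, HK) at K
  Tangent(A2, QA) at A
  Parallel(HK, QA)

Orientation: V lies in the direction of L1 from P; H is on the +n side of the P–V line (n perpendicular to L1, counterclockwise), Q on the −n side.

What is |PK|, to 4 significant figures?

57.46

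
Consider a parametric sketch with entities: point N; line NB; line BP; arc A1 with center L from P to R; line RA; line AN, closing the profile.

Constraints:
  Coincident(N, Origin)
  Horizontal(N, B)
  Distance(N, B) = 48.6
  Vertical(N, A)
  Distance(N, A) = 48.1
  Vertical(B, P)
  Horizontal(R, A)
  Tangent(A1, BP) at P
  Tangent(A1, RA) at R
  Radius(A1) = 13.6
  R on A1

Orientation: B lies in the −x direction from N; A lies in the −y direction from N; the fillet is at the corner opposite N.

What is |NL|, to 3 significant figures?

49.1

N is at the origin; N and B share the same y with |NB| = 48.6 and B on the −x side, so B = (-48.6, 0.00). NA is vertical with |NA| = 48.1 and A on the −y side, so A = (0.00, -48.1). The virtual corner opposite N is at (-48.6, -48.1). The tangent condition forces LP to be normal to BP and since A1 is tangent to RA there, LR ⟂ RA, with radius 13.6, so the center L sits 13.6 in from both sides at L = (-35.0, -34.5). Then |NL| = |L − N| = 49.1.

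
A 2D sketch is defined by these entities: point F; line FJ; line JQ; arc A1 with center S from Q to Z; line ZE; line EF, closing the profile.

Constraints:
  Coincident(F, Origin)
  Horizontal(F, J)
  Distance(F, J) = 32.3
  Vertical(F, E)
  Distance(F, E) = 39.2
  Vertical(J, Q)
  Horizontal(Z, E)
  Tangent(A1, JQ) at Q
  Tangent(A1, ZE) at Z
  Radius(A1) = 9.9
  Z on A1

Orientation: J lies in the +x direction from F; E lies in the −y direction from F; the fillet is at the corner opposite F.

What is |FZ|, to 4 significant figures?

45.15

The virtual corner opposite F is at (32.30, -39.20). A1 meets JQ tangentially, so SQ is at right angles to JQ and the tangent condition forces SZ to be normal to ZE, with radius 9.9, so the center S sits 9.9 in from both sides at S = (22.40, -29.30). That places the tangent points at Q = (32.30, -29.30) on JQ and Z = (22.40, -39.20) on ZE. Then |FZ| = |Z − F| = 45.15.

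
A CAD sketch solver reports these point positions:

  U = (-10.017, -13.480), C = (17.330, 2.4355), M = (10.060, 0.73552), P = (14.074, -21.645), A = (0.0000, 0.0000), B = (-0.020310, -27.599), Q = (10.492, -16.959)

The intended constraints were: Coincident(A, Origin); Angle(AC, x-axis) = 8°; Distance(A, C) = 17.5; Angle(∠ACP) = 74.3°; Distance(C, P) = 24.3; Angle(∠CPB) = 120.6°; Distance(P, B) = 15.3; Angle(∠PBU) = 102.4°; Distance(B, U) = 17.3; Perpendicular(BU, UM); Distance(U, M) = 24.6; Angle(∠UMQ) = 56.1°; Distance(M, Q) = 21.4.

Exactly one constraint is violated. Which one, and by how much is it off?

Distance(M, Q) = 21.4 — off by 3.70.

A = (0.00, 0.00) ✓; AC at 8.000° ✓; |AC| = 17.50 ✓; ∠ACP = 74.30° ✓; |CP| = 24.30 ✓; ∠CPB = 120.6° ✓; |PB| = 15.30 ✓; ∠PBU = 102.4° ✓; |BU| = 17.30 ✓; ∠(BU, UM) = 90.00° ✓; |UM| = 24.60 ✓; ∠UMQ = 56.10° ✓; |MQ| = 17.70 ✗.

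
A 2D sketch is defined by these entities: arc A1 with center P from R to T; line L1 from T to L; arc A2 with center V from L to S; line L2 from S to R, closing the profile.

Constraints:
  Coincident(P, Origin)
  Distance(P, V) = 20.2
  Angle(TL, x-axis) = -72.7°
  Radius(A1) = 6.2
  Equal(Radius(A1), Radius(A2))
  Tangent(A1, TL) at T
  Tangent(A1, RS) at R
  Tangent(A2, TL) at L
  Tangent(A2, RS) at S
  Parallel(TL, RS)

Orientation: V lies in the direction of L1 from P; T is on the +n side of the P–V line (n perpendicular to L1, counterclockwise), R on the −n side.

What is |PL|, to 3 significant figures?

21.1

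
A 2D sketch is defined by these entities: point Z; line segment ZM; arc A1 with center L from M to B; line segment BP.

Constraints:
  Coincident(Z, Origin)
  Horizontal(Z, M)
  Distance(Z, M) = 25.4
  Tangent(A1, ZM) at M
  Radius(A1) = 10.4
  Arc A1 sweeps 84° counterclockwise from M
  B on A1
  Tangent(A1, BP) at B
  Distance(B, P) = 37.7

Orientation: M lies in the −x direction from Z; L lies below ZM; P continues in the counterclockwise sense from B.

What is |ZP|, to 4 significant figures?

61.36

Z is at the origin; Z and M share the same y with |ZM| = 25.4 and M on the −x side, so M = (-25.40, 0.000). Since A1 is tangent to ZM there, LM ⟂ ZM, so L = M + (0, -10.4) = (-25.40, -10.40). On A1, M sits at bearing 90° from L; an 84° counterclockwise sweep puts B at bearing 174°, so B = L + 10.4·(cos 174°, sin 174°) = (-35.74, -9.313). A1 meets BP tangentially, so LB is at right angles to BP, so BP runs along (−sin 174°, cos 174°); with |BP| = 37.7, P = (-39.68, -46.81). Then |ZP| = |P − Z| = 61.36.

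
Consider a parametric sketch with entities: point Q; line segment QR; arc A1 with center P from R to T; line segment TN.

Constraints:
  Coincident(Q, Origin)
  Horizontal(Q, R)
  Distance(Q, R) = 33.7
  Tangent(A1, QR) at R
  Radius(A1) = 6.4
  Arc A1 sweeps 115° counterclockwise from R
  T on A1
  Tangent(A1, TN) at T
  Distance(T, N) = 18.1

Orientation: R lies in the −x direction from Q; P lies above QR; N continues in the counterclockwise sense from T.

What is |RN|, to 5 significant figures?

25.576

Q is at the origin; QR is horizontal with |QR| = 33.7 and R on the −x side, so R = (-33.700, 0.0000). The tangent condition forces PR to be normal to QR, so P = R + (0, 6.4) = (-33.700, 6.4000). On A1, R sits at bearing -90° from P; a 115° counterclockwise sweep puts T at bearing 25°, so T = P + 6.4·(cos 25°, sin 25°) = (-27.900, 9.1048). Since A1 is tangent to TN there, PT ⟂ TN, so TN runs along (−sin 25°, cos 25°); with |TN| = 18.1, N = (-35.549, 25.509). Then |RN| = |N − R| = 25.576.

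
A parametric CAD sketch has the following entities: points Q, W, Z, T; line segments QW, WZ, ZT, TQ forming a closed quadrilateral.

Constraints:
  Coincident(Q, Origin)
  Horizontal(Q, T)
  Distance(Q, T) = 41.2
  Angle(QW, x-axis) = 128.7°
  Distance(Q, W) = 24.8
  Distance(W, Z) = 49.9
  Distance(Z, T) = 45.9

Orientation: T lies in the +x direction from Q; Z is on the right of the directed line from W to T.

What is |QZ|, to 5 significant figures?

26.921

Checks: |WZ| = 49.90 ✓; |ZT| = 45.90 ✓.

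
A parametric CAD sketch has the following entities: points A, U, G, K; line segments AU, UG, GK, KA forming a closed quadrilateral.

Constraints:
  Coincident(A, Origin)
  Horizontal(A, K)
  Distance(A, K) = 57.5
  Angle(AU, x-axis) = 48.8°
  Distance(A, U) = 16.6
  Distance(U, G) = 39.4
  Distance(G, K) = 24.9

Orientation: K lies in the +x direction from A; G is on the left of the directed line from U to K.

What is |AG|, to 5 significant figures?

54.103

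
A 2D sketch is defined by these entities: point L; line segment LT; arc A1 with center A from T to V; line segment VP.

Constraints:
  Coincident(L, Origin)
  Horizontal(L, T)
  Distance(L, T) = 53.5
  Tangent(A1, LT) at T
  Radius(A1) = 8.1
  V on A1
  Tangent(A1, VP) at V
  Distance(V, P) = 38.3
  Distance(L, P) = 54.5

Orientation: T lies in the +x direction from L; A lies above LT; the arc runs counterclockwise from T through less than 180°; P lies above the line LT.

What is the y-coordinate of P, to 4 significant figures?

42.27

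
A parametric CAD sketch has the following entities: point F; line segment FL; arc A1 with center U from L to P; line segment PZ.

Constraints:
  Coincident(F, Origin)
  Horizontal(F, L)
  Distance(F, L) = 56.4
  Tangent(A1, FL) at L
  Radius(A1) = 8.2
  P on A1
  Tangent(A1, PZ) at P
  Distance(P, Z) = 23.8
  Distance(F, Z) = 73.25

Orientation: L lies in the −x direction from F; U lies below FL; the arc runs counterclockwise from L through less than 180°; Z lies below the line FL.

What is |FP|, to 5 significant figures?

65.033

F is at the origin; F and L share the same y with |FL| = 56.4 and L on the −x side, so L = (-56.400, 0.0000). Tangency of A1 to FL means the radius UL is perpendicular to FL, so U = L + (0, -8.2) = (-56.400, -8.2000). Since UP ⟂ PZ (tangency), |UZ| = √(8.2² + 23.8²) = 25.173 regardless of where P sits on A1. So Z lies on both circle(F, 73.25) and circle(U, 25.173); the below-FL intersection is Z = (-66.181, -31.395). P is the foot of the tangent from Z: P = (-64.581, -7.6489).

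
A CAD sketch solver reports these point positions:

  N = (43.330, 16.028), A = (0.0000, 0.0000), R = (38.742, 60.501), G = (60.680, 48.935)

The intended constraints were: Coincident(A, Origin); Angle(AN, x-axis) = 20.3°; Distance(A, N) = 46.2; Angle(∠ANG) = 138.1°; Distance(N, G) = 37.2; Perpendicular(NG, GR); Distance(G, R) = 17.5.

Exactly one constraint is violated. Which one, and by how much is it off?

Distance(G, R) = 17.5 — off by 7.30.

A = (0.00, 0.00) ✓; AN at 20.30° ✓; |AN| = 46.20 ✓; ∠ANG = 138.1° ✓; |NG| = 37.20 ✓; ∠(NG, GR) = 90.00° ✓; |GR| = 24.80 ✗.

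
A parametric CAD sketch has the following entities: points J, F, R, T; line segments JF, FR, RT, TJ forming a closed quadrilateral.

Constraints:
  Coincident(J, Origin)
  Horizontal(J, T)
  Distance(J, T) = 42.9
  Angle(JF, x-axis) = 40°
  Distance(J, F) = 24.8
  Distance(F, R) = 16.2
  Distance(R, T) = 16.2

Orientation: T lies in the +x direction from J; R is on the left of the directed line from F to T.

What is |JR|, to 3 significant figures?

37.9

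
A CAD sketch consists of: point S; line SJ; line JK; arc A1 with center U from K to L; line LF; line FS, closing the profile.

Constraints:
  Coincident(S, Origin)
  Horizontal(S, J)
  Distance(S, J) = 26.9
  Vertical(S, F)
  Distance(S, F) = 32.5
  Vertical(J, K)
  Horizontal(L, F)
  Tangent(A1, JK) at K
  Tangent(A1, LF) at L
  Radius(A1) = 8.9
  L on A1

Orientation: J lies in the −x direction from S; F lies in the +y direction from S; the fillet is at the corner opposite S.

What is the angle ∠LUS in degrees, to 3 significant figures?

143°

S is at the origin; SJ is horizontal with |SJ| = 26.9 and J on the −x side, so J = (-26.9, 0.00). SF is vertical with |SF| = 32.5 and F on the +y side, so F = (0.00, 32.5). The virtual corner opposite S is at (-26.9, 32.5). Tangency of A1 to JK means the radius UK is perpendicular to JK and tangency of A1 to LF means the radius UL is perpendicular to LF, with radius 8.9, so the center U sits 8.9 in from both sides at U = (-18.0, 23.6). That places the tangent points at K = (-26.9, 23.6) on JK and L = (-18.0, 32.5) on LF. Then cos ∠LUS = UL·US / (|UL||US|), giving 143°.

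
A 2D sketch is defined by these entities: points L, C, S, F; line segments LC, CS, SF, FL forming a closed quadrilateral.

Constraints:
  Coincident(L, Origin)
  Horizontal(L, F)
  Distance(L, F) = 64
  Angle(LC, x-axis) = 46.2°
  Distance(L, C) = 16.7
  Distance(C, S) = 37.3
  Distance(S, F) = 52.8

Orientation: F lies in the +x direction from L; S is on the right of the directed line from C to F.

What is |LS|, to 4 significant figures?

30.28

Checks: |CS| = 37.30 ✓; |SF| = 52.80 ✓.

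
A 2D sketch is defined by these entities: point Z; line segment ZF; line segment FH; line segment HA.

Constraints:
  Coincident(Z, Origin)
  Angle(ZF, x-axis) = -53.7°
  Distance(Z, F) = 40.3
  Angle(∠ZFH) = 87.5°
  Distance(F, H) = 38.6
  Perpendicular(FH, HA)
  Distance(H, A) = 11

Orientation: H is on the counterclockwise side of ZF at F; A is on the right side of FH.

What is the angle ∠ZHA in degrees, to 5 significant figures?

137.54°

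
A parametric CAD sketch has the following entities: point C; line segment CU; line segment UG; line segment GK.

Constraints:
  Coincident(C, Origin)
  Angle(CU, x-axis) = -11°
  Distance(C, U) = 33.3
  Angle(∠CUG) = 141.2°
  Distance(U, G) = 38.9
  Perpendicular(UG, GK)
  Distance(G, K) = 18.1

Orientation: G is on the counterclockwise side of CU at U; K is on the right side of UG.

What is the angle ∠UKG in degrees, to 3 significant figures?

65.0°

∠CUG = 141.2°, so UG runs at -11.0° + (180° − 141.2°) = 27.8° from the x-axis; with |UG| = 38.9, G = U + 38.9·(cos 27.8°, sin 27.8°) = (67.1, 11.8). UG is perpendicular to GK; with |GK| = 18.1 on the right of UG, K = G + 18.1·(0.466, -0.885) = (75.5, -4.22). Then cos ∠UKG = KU·KG / (|KU||KG|), giving 65.0°.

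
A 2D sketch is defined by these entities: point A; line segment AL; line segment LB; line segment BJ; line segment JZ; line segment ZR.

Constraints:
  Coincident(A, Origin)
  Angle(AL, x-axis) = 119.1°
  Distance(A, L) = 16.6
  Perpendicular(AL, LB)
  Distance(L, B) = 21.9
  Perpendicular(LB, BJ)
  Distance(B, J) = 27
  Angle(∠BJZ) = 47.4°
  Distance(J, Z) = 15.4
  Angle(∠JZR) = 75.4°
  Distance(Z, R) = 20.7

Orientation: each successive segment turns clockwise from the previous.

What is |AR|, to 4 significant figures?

30.14

A is at the origin; AL runs at 119.1° with length 16.6, so L = (-8.073, 14.50). The perpendicularity gives LB at right angles to AL, so LB runs at 29.10°; with |LB| = 21.9, B = (11.06, 25.16). LB ⟂ BJ, so BJ runs at -60.90°; with |BJ| = 27.0, J = (24.19, 1.564). ∠BJZ = 47.4° gives JZ at 166.5° from the x-axis; with |JZ| = 15.4, Z = (9.219, 5.159). ∠JZR = 75.4° gives ZR at 61.90° from the x-axis; with |ZR| = 20.7, R = (18.97, 23.42). Then |AR| = |R − A| = 30.14.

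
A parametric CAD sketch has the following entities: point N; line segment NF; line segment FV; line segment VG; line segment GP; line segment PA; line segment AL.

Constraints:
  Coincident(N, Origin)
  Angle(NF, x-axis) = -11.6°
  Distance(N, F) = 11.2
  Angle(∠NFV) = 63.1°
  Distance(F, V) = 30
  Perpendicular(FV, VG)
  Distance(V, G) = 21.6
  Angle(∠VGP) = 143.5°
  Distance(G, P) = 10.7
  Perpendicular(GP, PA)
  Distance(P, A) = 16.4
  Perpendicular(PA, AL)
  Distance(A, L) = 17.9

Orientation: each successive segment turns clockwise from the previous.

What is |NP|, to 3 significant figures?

27.4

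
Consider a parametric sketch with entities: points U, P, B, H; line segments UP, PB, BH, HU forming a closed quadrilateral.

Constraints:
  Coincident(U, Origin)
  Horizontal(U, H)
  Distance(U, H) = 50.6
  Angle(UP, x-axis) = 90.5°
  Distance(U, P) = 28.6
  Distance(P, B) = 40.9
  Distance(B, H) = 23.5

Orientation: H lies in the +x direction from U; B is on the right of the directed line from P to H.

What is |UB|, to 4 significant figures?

27.22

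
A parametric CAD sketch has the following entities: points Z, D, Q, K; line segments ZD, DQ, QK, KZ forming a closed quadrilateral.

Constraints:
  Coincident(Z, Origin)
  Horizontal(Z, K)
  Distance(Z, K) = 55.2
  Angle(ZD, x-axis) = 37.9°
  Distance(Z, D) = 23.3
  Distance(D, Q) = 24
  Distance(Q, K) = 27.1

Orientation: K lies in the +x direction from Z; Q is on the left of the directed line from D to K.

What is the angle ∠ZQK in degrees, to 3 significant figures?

92.8°

Checks: |DQ| = 24.00 ✓; |QK| = 27.10 ✓.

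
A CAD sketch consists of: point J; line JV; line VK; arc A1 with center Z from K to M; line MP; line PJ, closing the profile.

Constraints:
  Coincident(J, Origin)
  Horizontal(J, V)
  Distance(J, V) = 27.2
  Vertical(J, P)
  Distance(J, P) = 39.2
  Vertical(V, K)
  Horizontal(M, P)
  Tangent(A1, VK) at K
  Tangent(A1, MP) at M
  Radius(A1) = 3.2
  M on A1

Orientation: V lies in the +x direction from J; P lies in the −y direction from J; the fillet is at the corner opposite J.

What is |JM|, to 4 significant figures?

45.96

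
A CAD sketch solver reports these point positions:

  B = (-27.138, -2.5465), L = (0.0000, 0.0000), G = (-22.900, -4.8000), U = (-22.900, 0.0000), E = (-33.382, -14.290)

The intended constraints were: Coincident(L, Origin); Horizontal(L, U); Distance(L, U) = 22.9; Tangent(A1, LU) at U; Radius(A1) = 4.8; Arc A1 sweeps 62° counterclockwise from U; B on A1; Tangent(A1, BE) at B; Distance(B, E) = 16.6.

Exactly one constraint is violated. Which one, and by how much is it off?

Distance(B, E) = 16.6 — off by 3.30.

L = (0.00, 0.00) ✓; L.y = 0.00, U.y = 0.00 ✓; |LU| = 22.90 ✓; ∠(GU, UL) = 90.00° ✓; |GU| = 4.800 ✓; bearing(G→B) − bearing(G→U) = 62.00° ✓; |GB| = 4.800 ✓; ∠(GB, BE) = 90.00° ✓; |BE| = 13.30 ✗.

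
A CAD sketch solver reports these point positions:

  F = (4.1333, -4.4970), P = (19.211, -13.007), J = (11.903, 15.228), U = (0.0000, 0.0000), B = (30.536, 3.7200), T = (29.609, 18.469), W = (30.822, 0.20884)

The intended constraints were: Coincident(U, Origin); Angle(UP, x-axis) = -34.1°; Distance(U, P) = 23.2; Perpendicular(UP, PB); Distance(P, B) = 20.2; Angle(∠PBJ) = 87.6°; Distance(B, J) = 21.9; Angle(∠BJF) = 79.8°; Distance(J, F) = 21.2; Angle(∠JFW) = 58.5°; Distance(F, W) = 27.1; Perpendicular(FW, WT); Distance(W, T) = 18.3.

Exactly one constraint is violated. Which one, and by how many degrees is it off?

Perpendicular(FW, WT) — off by 6.20°.

U = (0.00, 0.00) ✓; UP at -34.10° ✓; |UP| = 23.20 ✓; ∠(UP, PB) = 90.00° ✓; |PB| = 20.20 ✓; ∠PBJ = 87.60° ✓; |BJ| = 21.90 ✓; ∠BJF = 79.80° ✓; |JF| = 21.20 ✓; ∠JFW = 58.50° ✓; |FW| = 27.10 ✓; ∠(FW, WT) = 83.80° ✗; |WT| = 18.30 ✓.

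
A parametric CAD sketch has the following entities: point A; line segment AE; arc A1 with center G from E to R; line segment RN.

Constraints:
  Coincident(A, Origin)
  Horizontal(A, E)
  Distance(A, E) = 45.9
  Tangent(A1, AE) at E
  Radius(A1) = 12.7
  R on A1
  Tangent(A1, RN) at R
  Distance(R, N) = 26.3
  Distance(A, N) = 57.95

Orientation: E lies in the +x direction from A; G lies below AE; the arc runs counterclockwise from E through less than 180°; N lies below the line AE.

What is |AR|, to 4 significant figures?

37.27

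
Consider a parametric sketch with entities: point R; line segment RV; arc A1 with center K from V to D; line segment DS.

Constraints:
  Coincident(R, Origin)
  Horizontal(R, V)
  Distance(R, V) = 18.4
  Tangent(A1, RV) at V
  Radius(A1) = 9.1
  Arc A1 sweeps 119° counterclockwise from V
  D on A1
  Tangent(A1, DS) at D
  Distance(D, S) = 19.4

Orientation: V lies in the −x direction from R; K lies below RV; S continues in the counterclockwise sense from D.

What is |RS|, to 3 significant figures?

34.9

R is at the origin; RV is horizontal with |RV| = 18.4 and V on the −x side, so V = (-18.4, 0.00). The tangent condition forces KV to be normal to RV, so K = V + (0, -9.1) = (-18.4, -9.10). On A1, V sits at bearing 90° from K; a 119° counterclockwise sweep puts D at bearing 209°, so D = K + 9.1·(cos 209°, sin 209°) = (-26.4, -13.5). Tangency of A1 to DS means the radius KD is perpendicular to DS, so DS runs along (−sin 209°, cos 209°); with |DS| = 19.4, S = (-17.0, -30.5). Then |RS| = |S − R| = 34.9.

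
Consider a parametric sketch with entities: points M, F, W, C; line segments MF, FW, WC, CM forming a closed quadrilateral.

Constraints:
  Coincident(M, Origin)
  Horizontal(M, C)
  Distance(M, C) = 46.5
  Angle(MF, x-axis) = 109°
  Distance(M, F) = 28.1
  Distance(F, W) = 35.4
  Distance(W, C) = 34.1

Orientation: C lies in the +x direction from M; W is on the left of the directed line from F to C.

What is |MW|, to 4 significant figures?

37.96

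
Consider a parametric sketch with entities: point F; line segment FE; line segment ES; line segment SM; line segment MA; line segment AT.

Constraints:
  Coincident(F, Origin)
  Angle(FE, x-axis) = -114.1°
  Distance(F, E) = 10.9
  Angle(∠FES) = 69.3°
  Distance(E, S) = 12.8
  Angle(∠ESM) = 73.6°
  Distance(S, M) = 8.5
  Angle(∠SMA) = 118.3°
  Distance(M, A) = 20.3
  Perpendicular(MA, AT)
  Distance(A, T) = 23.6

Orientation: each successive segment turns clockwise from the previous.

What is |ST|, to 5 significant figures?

29.183

F is at the origin; FE runs at -114.1° with length 10.9, so E = (-4.4508, -9.9499). ∠FES = 69.3° gives ES at 135.20° from the x-axis; with |ES| = 12.8, S = (-13.533, -0.93057). ∠ESM = 73.6° gives SM at 28.800° from the x-axis; with |SM| = 8.5, M = (-6.0847, 3.1643). ∠SMA = 118.3° gives MA at -32.900° from the x-axis; with |MA| = 20.3, A = (10.960, -7.8621). The perpendicularity gives AT at right angles to MA, so AT runs at -122.90°; with |AT| = 23.6, T = (-1.8593, -27.677). Then |ST| = |T − S| = 29.183.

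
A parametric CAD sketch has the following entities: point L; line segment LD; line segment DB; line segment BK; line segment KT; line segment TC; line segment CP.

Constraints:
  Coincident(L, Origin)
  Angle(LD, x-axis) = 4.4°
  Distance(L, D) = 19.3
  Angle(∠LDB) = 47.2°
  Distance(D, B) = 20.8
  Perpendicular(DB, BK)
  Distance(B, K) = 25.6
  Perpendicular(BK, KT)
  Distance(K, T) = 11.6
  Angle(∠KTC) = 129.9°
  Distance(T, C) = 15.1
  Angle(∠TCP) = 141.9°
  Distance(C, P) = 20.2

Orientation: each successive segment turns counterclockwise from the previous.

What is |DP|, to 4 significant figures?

6.275

∠KTC = 129.9° gives TC at 7.300° from the x-axis; with |TC| = 15.1, C = (10.08, -9.133). ∠TCP = 141.9° gives CP at 45.40° from the x-axis; with |CP| = 20.2, P = (24.26, 5.250). Then |DP| = |P − D| = 6.275.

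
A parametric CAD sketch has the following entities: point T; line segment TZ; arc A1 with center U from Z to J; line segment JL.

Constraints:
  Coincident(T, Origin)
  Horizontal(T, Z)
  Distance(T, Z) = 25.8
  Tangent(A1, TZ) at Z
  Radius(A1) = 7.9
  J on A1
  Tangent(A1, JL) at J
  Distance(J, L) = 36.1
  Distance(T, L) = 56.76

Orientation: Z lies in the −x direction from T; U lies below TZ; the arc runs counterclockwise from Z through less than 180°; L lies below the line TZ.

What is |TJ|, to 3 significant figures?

34.4

T is at the origin; T and Z share the same y with |TZ| = 25.8 and Z on the −x side, so Z = (-25.8, 0.00). Tangency of A1 to TZ means the radius UZ is perpendicular to TZ, so U = Z + (0, -7.9) = (-25.8, -7.90). Since UJ ⟂ JL (tangency), |UL| = √(7.9² + 36.1²) = 37.0 regardless of where J sits on A1. So L lies on both circle(T, 56.76) and circle(U, 37.0); the below-TZ intersection is L = (-36.9, -43.2). J is the foot of the tangent from L: J = (-33.7, -7.20).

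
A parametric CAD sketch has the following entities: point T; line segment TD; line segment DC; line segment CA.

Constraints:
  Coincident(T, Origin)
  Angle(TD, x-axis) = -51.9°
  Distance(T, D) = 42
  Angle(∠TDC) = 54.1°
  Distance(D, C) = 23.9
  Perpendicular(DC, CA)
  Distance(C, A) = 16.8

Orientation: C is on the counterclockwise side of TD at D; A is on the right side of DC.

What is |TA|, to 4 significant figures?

50.83

T is at the origin; TD runs at -51.9° with length 42.0, so D = 42.0·(cos -51.9°, sin -51.9°) = (25.92, -33.05). ∠TDC = 54.1°, so DC runs at -51.9° + (180° − 54.1°) = 74.00° from the x-axis; with |DC| = 23.9, C = D + 23.9·(cos 74.00°, sin 74.00°) = (32.50, -10.08). DC ⟂ CA; with |CA| = 16.8 on the right of DC, A = C + 16.8·(0.9613, -0.2756) = (48.65, -14.71). Then |TA| = |A − T| = 50.83.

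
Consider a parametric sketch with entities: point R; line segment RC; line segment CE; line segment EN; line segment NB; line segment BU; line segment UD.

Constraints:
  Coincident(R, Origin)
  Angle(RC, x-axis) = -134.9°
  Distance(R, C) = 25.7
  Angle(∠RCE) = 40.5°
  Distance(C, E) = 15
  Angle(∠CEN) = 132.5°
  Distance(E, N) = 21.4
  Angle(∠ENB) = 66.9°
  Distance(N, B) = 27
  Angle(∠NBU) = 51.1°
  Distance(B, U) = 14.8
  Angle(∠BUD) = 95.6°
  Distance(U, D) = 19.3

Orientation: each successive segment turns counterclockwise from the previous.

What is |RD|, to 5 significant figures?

8.2204

R is at the origin; RC runs at -134.9° with length 25.7, so C = (-18.141, -18.204). ∠RCE = 40.5° gives CE at 4.6000° from the x-axis; with |CE| = 15.0, E = (-3.1892, -17.001). ∠CEN = 132.5° gives EN at 52.100° from the x-axis; with |EN| = 21.4, N = (9.9565, -0.11495). ∠ENB = 66.9° gives NB at 165.20° from the x-axis; with |NB| = 27.0, B = (-16.148, 6.7821). ∠NBU = 51.1° gives BU at -65.900° from the x-axis; with |BU| = 14.8, U = (-10.104, -6.7279). ∠BUD = 95.6° gives UD at 18.500° from the x-axis; with |UD| = 19.3, D = (8.1982, -0.60388). Then |RD| = |D − R| = 8.2204.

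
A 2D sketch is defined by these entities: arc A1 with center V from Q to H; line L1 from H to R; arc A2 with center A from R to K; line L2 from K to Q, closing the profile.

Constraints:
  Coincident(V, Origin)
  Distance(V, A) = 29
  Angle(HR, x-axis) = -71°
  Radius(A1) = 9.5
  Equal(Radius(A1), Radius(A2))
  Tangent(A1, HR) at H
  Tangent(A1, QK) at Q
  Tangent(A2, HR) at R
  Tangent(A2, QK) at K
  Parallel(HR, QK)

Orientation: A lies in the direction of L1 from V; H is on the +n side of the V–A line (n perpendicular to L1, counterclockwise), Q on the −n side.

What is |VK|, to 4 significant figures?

30.52

Tangency of A1 to both parallel lines with radius 9.5 puts H and Q at V ± 9.5·n: H = (8.982, 3.093), Q = (-8.982, -3.093). Equal radii place R and K the same way about A: R = A + 9.5·n = (18.42, -24.33), K = A − 9.5·n = (0.4591, -30.51). Then |VK| = |K − V| = 30.52.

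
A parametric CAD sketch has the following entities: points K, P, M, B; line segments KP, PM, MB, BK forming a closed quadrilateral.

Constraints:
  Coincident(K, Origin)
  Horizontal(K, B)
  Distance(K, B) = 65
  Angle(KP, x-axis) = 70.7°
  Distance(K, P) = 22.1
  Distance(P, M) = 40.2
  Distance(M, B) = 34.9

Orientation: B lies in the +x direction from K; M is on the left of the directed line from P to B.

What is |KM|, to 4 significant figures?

55.16

Checks: |PM| = 40.20 ✓; |MB| = 34.90 ✓.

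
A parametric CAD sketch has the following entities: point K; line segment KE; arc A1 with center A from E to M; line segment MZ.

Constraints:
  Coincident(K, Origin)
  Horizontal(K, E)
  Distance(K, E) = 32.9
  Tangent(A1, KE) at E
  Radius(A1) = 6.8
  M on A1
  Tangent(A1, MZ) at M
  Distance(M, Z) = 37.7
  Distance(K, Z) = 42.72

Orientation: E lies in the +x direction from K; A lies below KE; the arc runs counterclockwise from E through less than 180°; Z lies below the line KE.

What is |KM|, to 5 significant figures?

26.863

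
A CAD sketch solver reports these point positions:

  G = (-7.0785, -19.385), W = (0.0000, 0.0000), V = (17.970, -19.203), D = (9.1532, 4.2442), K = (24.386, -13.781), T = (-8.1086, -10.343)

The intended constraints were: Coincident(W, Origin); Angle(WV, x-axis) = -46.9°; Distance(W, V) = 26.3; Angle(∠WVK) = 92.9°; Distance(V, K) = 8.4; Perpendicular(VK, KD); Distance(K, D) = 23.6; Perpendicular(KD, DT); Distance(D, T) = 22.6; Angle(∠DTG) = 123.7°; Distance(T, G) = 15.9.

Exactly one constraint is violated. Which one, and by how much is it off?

Distance(T, G) = 15.9 — off by 6.80.

W = (0.00, 0.00) ✓; WV at -46.90° ✓; |WV| = 26.30 ✓; ∠WVK = 92.90° ✓; |VK| = 8.400 ✓; ∠(VK, KD) = 90.00° ✓; |KD| = 23.60 ✓; ∠(KD, DT) = 90.00° ✓; |DT| = 22.60 ✓; ∠DTG = 123.7° ✓; |TG| = 9.100 ✗.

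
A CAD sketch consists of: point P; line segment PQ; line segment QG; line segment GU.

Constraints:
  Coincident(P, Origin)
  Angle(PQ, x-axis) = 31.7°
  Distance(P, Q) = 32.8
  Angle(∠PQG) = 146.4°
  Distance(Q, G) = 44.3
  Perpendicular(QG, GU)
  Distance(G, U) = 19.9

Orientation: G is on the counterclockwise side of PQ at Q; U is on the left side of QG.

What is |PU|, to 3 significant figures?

71.6

∠PQG = 146.4°, so QG runs at 31.7° + (180° − 146.4°) = 65.3° from the x-axis; with |QG| = 44.3, G = Q + 44.3·(cos 65.3°, sin 65.3°) = (46.4, 57.5). QG is perpendicular to GU; with |GU| = 19.9 on the left of QG, U = G + 19.9·(-0.909, 0.418) = (28.3, 65.8). Then |PU| = |U − P| = 71.6.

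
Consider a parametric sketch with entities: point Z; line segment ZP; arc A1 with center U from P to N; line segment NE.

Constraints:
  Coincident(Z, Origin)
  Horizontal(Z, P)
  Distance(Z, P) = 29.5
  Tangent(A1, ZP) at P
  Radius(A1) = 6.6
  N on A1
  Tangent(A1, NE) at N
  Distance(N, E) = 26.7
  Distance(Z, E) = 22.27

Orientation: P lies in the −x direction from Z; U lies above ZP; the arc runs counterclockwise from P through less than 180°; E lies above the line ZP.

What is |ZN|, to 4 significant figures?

24.81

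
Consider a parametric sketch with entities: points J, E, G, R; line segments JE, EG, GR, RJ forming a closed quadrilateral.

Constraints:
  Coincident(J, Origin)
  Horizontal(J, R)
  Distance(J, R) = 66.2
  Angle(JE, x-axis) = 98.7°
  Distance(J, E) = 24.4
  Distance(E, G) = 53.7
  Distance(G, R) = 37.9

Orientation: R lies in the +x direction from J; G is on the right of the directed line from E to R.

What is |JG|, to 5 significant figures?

35.724

J is at the origin; JR is horizontal with |JR| = 66.2 and R in +x, so R = (66.2, 0). JE runs at 98.7° with |JE| = 24.4, so E = (-3.6908, 24.119). G is determined by |EG| = 53.7 and |GR| = 37.9 together: it lies at the intersection of circle(E, 53.7) and circle(R, 37.9). With |ER| = 73.935, the foot of the radical line on ER is 46.755 from E and the perpendicular offset is √(53.7² − 46.755²) = 26.413. Taking the right-of-ER solution: G = (31.890, -16.101).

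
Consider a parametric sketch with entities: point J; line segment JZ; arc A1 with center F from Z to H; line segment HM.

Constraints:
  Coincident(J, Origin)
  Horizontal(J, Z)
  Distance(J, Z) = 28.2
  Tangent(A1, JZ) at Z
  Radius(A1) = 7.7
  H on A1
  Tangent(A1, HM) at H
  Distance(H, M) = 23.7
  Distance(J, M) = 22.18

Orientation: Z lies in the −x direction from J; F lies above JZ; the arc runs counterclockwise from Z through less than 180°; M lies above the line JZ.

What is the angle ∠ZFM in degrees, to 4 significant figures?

122.3°

J is at the origin; JZ is horizontal with |JZ| = 28.2 and Z on the −x side, so Z = (-28.20, 0.000). The tangent condition forces FZ to be normal to JZ, so F = Z + (0, 7.7) = (-28.20, 7.700). Since FH ⟂ HM (tangency), |FM| = √(7.7² + 23.7²) = 24.92 regardless of where H sits on A1. So M lies on both circle(J, 22.18) and circle(F, 24.92); the above-JZ intersection is M = (-7.129, 21.00). H is the foot of the tangent from M: H = (-22.28, 2.778).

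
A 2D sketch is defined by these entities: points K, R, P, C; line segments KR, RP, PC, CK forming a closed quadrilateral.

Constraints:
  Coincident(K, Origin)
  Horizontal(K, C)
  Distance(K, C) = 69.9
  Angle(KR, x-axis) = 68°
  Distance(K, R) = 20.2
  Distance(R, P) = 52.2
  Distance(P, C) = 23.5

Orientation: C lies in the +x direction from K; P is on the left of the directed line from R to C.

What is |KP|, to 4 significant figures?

63.35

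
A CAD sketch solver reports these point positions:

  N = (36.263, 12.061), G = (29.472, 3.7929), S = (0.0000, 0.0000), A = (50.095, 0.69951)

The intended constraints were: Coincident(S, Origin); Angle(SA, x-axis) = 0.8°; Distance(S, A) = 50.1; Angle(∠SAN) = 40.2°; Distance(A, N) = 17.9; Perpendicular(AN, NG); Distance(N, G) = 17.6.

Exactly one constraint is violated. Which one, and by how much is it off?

Distance(N, G) = 17.6 — off by 6.90.

S = (0.00, 0.00) ✓; SA at 0.8000° ✓; |SA| = 50.10 ✓; ∠SAN = 40.20° ✓; |AN| = 17.90 ✓; ∠(AN, NG) = 90.00° ✓; |NG| = 10.70 ✗.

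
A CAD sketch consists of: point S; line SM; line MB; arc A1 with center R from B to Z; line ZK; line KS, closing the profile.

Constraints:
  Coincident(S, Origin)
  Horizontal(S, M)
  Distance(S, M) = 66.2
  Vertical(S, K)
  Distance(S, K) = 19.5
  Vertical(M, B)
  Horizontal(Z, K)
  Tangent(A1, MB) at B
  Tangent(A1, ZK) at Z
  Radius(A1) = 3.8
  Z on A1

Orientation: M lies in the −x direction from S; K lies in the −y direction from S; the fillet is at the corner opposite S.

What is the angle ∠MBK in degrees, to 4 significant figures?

93.29°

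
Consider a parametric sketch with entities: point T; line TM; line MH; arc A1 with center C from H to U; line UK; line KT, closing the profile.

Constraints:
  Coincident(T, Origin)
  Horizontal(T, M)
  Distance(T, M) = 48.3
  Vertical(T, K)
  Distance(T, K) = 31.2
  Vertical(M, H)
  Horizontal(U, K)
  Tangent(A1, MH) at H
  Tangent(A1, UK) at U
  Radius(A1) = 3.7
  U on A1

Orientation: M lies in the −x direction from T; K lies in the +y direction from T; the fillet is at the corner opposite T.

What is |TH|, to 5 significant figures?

55.580

T is at the origin; T and M share the same y with |TM| = 48.3 and M on the −x side, so M = (-48.300, 0.0000). T and K share the same x with |TK| = 31.2 and K on the +y side, so K = (0.0000, 31.200). The virtual corner opposite T is at (-48.300, 31.200). The tangent condition forces CH to be normal to MH and tangency of A1 to UK means the radius CU is perpendicular to UK, with radius 3.7, so the center C sits 3.7 in from both sides at C = (-44.600, 27.500). That places the tangent points at H = (-48.300, 27.500) on MH and U = (-44.600, 31.200) on UK. Then |TH| = |H − T| = 55.580.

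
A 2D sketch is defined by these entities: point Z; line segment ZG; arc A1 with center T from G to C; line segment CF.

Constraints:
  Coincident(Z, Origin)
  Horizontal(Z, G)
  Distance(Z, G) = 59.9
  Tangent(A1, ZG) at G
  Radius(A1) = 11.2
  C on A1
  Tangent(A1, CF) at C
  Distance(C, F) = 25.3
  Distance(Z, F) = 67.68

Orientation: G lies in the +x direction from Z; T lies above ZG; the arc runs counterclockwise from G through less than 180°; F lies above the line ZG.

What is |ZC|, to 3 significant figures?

71.4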